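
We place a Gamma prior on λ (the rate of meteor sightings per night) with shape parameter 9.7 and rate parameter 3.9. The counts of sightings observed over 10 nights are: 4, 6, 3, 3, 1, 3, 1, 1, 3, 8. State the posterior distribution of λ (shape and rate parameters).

Posterior: Gamma(shape=42.7, rate=13.9)

The Poisson likelihood adds the total count to the shape and the number of exposure periods to the rate. Here ∑xᵢ = 33 and n = 10, so shape 9.7→42.7 and rate 3.9→13.9.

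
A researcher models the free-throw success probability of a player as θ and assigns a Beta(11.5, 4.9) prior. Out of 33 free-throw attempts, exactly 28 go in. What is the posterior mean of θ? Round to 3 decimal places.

Observing 28 successes and 5 failures updates Beta(11.5, 4.9) by adding the success and failure counts to the two shape parameters: α = 11.5+28 = 39.5, β = 4.9+5 = 9.9.
E[θ | data] = 39.5/(39.5+9.9) = 0.800.

Posterior mean ≈ 0.800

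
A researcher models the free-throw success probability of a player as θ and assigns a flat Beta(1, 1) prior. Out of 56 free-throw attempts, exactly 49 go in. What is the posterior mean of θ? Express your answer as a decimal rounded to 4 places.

The binomial likelihood is conjugate to the Beta prior: with 49 successes and 7 failures, the posterior is Beta(1+49, 1+7) = Beta(50, 8).
Posterior mean = α/(α+β) = 50/58 = 0.8621.

Posterior mean ≈ 0.8621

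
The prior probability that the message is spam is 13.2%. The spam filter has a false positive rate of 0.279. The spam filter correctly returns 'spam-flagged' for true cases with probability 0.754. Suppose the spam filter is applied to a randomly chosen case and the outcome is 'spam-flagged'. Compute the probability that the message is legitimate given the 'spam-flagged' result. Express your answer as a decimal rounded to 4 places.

Write H for 'the message is spam'. Prior odds H:¬H = 0.132/0.868 = 0.15207. For the 'spam-flagged' outcome, the likelihood ratio is 0.754/0.279 = 2.7025.
Posterior odds = 0.15207 × 2.7025 = 0.41098, so P(H|E) = 0.41098/(1+0.41098) = 0.2913. Then P(¬H|E) = 1 − 0.2913 = 0.7087.

P(¬H | E) ≈ 0.7087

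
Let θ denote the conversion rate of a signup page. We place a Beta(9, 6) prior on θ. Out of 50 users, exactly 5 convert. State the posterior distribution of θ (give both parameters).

The binomial likelihood is conjugate to the Beta prior: with 5 successes and 45 failures, the posterior is Beta(9+5, 6+45) = Beta(14, 51).

Posterior: Beta(14, 51)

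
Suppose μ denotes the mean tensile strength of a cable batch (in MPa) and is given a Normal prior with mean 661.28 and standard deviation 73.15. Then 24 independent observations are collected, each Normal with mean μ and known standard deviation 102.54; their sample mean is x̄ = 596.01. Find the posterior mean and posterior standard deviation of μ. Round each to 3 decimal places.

Posterior mean ≈ 600.950; posterior SD ≈ 20.123

Prior precision 1/τ₀² = 1/73.15² = 0.00018688; data precision n/σ² = 24/102.54² = 0.00228257.
Posterior precision = 0.00018688 + 0.00228257 = 0.00246946, giving posterior SD = 1/√0.00246946 = 20.123.
Posterior mean = (0.00018688·661.28 + 0.00228257·596.01) / 0.00246946 = 600.950.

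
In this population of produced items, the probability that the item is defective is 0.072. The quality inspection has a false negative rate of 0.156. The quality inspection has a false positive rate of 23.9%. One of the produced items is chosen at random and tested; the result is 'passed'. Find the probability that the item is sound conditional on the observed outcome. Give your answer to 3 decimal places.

Let H be the event that the item is defective. P(H) = 0.072, so P(¬H) = 0.928. With E the 'passed' result, P(E|H) = 0.156 and P(E|¬H) = 0.761.
P(E) = 0.156·0.072 + 0.761·0.928 = 0.011232 + 0.70621 = 0.71744.
By Bayes' theorem, P(H|E) = 0.011232 / 0.71744 = 0.016. Hence P(¬H|E) = 1 − 0.016 = 0.984.

P(¬H | E) ≈ 0.984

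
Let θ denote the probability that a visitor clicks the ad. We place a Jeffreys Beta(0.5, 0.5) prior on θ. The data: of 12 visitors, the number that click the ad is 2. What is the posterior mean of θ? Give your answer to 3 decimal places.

The binomial likelihood is conjugate to the Beta prior: with 2 successes and 10 failures, the posterior is Beta(0.5+2, 0.5+10) = Beta(2.5, 10.5).
Posterior mean = α/(α+β) = 2.5/13 = 0.192.

Posterior mean ≈ 0.192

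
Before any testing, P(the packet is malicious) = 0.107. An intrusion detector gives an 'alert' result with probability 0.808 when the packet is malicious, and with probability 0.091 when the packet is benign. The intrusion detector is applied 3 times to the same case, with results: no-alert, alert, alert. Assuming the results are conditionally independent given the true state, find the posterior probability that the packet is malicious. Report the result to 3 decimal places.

Let H be the event that the packet is malicious; start with P(H) = 0.107. P('alert'|H) = 0.808, P('alert'|¬H) = 0.091.
Update on result 1 ('no-alert'): P(H) ← 0.192·0.1070 / (0.192·0.1070 + 0.909·0.8930) = 0.020544/0.83228 = 0.0247.
Update on result 2 ('alert'): P(H) ← 0.808·0.0247 / (0.808·0.0247 + 0.091·0.9753) = 0.019945/0.10870 = 0.1835.
Update on result 3 ('alert'): P(H) ← 0.808·0.1835 / (0.808·0.1835 + 0.091·0.8165) = 0.14826/0.22256 = 0.6661.

Posterior P(H) ≈ 0.666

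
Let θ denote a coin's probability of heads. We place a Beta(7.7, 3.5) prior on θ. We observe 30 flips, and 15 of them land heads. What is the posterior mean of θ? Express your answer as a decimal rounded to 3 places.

Posterior mean ≈ 0.551

Observing 15 successes and 15 failures updates Beta(7.7, 3.5) by adding the success and failure counts to the two shape parameters: α = 7.7+15 = 22.7, β = 3.5+15 = 18.5.
E[θ | data] = 22.7/(22.7+18.5) = 0.551.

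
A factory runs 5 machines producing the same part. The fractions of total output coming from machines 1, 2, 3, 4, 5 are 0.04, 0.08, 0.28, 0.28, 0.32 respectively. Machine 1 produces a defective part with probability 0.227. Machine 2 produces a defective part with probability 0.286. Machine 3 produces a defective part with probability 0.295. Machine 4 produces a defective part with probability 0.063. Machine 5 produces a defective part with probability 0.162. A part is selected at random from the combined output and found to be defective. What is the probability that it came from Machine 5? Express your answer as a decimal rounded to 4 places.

P(defective|M1) = 0.227; P(defective|M2) = 0.286; P(defective|M3) = 0.295; P(defective|M4) = 0.063; P(defective|M5) = 0.162.
Prior × likelihood for each source: 0.04·0.227=0.009080, 0.08·0.286=0.02288, 0.28·0.295=0.08260, 0.28·0.063=0.01764, 0.32·0.162=0.05184. Summing gives P(defective) = 0.18404.
P(Machine 5 | defective) = 0.05184 / 0.18404 = 0.2817.

Posterior probability ≈ 0.2817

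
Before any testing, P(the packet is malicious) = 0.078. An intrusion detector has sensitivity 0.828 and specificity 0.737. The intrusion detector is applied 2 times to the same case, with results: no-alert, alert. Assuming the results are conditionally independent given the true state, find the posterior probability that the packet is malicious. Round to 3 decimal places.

Posterior P(H) ≈ 0.059

With H the event that the packet is malicious, the joint likelihood of the observed sequence is P(data|H) = 0.172·0.828 = 0.14242 and P(data|¬H) = 0.737·0.263 = 0.19383.
Bayes: P(H|data) = 0.078·0.14242 / (0.078·0.14242 + 0.922·0.19383) = 0.011108/0.18982 = 0.0585.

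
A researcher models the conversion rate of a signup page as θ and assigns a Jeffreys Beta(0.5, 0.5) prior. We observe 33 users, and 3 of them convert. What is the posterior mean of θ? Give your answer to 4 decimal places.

The binomial likelihood is conjugate to the Beta prior: with 3 successes and 30 failures, the posterior is Beta(0.5+3, 0.5+30) = Beta(3.5, 30.5).
E[θ | data] = 3.5/(3.5+30.5) = 0.1029.

Posterior mean ≈ 0.1029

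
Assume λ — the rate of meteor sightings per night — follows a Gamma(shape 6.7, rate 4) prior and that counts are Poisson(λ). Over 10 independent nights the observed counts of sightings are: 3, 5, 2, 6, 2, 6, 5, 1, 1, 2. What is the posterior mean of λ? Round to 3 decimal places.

The Poisson likelihood adds the total count to the shape and the number of exposure periods to the rate. Here ∑xᵢ = 33 and n = 10, so shape 6.7→39.7 and rate 4→14.
E[λ | data] = 39.7/14 = 2.836.

Posterior mean ≈ 2.836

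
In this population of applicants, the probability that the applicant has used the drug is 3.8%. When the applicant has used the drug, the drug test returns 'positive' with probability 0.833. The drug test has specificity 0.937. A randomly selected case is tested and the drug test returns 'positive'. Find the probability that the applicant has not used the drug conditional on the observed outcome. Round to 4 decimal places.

Write H for 'the applicant has used the drug'. Prior odds H:¬H = 0.038/0.962 = 0.039501. For the 'positive' outcome, the likelihood ratio is 0.833/0.063 = 13.222.
Posterior odds = 0.039501 × 13.222 = 0.52229, so P(H|E) = 0.52229/(1+0.52229) = 0.3431. Then P(¬H|E) = 1 − 0.3431 = 0.6569.

P(¬H | E) ≈ 0.6569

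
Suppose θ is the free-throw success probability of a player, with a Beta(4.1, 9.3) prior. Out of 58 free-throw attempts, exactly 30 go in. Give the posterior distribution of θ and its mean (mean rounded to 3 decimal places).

Observing 30 successes and 28 failures updates Beta(4.1, 9.3) by adding the success and failure counts to the two shape parameters: α = 4.1+30 = 34.1, β = 9.3+28 = 37.3.
E[θ | data] = 34.1/(34.1+37.3) = 0.478.

Posterior: Beta(34.1, 37.3); mean ≈ 0.478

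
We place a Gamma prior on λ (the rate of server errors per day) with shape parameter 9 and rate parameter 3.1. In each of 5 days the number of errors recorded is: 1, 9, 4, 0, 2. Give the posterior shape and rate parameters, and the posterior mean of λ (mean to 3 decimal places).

Posterior: Gamma(shape=25, rate=8.1); mean ≈ 3.086

The Poisson likelihood adds the total count to the shape and the number of exposure periods to the rate. Here ∑xᵢ = 16 and n = 5, so shape 9→25 and rate 3.1→8.1.
Posterior mean = shape/rate = 25/8.1 = 3.086.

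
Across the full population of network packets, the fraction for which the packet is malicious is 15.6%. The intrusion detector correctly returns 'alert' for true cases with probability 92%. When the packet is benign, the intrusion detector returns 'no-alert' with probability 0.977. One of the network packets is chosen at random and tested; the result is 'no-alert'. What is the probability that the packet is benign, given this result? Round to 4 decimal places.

Write H for 'the packet is malicious'. Prior odds H:¬H = 0.156/0.844 = 0.18483. For the 'no-alert' outcome, the likelihood ratio is 0.08/0.977 = 0.081883.
Posterior odds = 0.18483 × 0.081883 = 0.015135, so P(H|E) = 0.015135/(1+0.015135) = 0.0149. Then P(¬H|E) = 1 − 0.0149 = 0.9851.

P(¬H | E) ≈ 0.9851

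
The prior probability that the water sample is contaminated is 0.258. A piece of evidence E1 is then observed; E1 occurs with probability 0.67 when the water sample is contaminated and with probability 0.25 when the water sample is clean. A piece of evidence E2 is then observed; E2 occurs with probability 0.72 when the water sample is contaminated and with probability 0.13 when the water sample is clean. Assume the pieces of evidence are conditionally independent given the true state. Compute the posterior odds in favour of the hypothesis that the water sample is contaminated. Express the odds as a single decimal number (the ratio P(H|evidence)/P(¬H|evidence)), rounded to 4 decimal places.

Posterior odds ≈ 5.1611

Prior odds = 0.258/(1−0.258) = 0.34771. In log-odds, ln(0.34771) = -1.0564.
Add log likelihood ratios: ln(2.6800) + ln(5.5385) = 2.6975.
Posterior log-odds = 1.6411, so posterior odds = exp(1.6411) = 5.1611.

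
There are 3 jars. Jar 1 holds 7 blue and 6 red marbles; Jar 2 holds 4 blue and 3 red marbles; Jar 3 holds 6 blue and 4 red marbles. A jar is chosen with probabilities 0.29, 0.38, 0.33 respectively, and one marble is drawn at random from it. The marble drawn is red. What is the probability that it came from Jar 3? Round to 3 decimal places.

P(red|Jar 1) = 0.4615; P(red|Jar 2) = 0.4286; P(red|Jar 3) = 0.4.
Prior × likelihood for each source: 0.29·0.4615=0.1338, 0.38·0.4286=0.1629, 0.33·0.4=0.1320. Summing gives P(red) = 0.42870.
P(Jar 3 | red) = 0.1320 / 0.42870 = 0.308.

Posterior probability ≈ 0.308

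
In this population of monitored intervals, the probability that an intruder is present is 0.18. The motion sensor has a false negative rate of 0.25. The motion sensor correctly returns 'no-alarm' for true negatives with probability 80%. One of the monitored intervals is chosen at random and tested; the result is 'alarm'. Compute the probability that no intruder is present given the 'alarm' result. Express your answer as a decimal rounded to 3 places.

P(¬H | E) ≈ 0.548

Let H be the event that an intruder is present. P(H) = 0.18, so P(¬H) = 0.82. With E the 'alarm' result, P(E|H) = 0.75 and P(E|¬H) = 0.2.
P(E) = 0.75·0.18 + 0.2·0.82 = 0.13500 + 0.16400 = 0.29900.
By Bayes' theorem, P(H|E) = 0.13500 / 0.29900 = 0.452. Hence P(¬H|E) = 1 − 0.452 = 0.548.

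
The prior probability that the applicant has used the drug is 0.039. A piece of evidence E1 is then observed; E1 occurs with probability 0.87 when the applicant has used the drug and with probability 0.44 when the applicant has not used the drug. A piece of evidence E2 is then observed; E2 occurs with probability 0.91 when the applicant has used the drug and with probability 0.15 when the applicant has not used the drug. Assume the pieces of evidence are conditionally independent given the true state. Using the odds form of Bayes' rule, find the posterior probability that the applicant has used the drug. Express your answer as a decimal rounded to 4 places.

Posterior probability ≈ 0.3274

Prior odds = 0.039/(1−0.039) = 0.040583.
Likelihood ratio for E1 = 0.87/0.44 = 1.9773.
Likelihood ratio for E2 = 0.91/0.15 = 6.0667.
Posterior odds = prior odds × LR₁ × LR₂ = 0.48681.
Posterior probability = odds/(1+odds) = 0.48681/1.4868 = 0.3274.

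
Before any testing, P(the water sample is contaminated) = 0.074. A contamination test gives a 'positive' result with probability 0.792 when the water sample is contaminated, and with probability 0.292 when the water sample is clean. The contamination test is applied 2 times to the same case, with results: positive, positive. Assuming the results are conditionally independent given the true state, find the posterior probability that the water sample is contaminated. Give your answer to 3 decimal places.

Posterior P(H) ≈ 0.370

With H the event that the water sample is contaminated, the joint likelihood of the observed sequence is P(data|H) = 0.792·0.792 = 0.62726 and P(data|¬H) = 0.292·0.292 = 0.085264.
Bayes: P(H|data) = 0.074·0.62726 / (0.074·0.62726 + 0.926·0.085264) = 0.046418/0.12537 = 0.3702.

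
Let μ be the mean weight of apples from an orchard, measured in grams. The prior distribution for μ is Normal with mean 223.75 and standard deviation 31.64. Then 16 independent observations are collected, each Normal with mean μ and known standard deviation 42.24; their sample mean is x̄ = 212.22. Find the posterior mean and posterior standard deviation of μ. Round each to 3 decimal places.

Posterior mean ≈ 213.376; posterior SD ≈ 10.017

With known σ, the Normal prior is conjugate. Weight on the data is w = (n/σ²)/(n/σ² + 1/τ₀²) = 0.00896752/(0.00896752+0.00099891) = 0.89977.
Posterior mean = w·x̄ + (1−w)·μ₀ = 0.89977·212.22 + 0.10023·223.75 = 213.376. Posterior variance = 1/(0.00896752+0.00099891) = 100.337, so SD = 10.017.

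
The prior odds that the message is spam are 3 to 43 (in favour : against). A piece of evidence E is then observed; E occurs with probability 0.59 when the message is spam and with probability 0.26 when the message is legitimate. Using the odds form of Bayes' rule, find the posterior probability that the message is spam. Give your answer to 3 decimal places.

Posterior probability ≈ 0.137

Prior odds = 3/43 = 0.069767.
Likelihood ratio for E = 0.59/0.26 = 2.2692.
Posterior odds = prior odds × LR = 0.15832.
Posterior probability = odds/(1+odds) = 0.15832/1.1583 = 0.137.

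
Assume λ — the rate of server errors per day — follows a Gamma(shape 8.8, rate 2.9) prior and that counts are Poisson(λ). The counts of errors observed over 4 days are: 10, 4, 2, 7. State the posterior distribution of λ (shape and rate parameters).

Posterior: Gamma(shape=31.8, rate=6.9)

The Poisson likelihood adds the total count to the shape and the number of exposure periods to the rate. Here ∑xᵢ = 23 and n = 4, so shape 8.8→31.8 and rate 2.9→6.9.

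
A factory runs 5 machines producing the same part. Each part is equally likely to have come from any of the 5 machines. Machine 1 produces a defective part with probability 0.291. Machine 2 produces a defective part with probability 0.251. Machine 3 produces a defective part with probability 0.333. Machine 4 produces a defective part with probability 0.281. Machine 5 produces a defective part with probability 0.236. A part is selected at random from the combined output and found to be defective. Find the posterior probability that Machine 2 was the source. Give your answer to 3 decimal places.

Posterior probability ≈ 0.180

Tabulate prior·likelihood by source: [1] prior 0.2, lik 0.291, product 0.05820; [2] prior 0.2, lik 0.251, product 0.05020; [3] prior 0.2, lik 0.333, product 0.06660; [4] prior 0.2, lik 0.281, product 0.05620; [5] prior 0.2, lik 0.236, product 0.04720.
Normalizing constant = 0.27840; the posterior for Machine 2 is its product over the sum, 0.05020/0.27840 = 0.180.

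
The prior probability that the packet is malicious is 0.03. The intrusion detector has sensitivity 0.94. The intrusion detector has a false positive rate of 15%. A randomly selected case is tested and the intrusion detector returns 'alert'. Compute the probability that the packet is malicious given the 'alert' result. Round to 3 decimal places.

Write H for 'the packet is malicious'. Prior odds H:¬H = 0.03/0.97 = 0.030928. For the 'alert' outcome, the likelihood ratio is 0.94/0.15 = 6.2667.
Posterior odds = 0.030928 × 6.2667 = 0.19381, so P(H|E) = 0.19381/(1+0.19381) = 0.162.

P(H | E) ≈ 0.162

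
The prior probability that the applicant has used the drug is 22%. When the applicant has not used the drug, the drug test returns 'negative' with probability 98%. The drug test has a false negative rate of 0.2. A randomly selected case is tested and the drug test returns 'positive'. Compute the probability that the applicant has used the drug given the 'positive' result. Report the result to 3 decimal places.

P(H | E) ≈ 0.919

Write H for 'the applicant has used the drug'. Prior odds H:¬H = 0.22/0.78 = 0.28205. For the 'positive' outcome, the likelihood ratio is 0.8/0.02 = 40.000.
Posterior odds = 0.28205 × 40.000 = 11.282, so P(H|E) = 11.282/(1+11.282) = 0.919.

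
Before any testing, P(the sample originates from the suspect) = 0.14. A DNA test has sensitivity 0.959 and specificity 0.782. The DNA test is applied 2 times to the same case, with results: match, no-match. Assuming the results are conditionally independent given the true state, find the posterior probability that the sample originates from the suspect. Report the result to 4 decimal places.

Let H be the event that the sample originates from the suspect; start with P(H) = 0.14. P('match'|H) = 0.959, P('match'|¬H) = 0.218.
Update on result 1 ('match'): P(H) ← 0.959·0.1400 / (0.959·0.1400 + 0.218·0.8600) = 0.13426/0.32174 = 0.4173.
Update on result 2 ('no-match'): P(H) ← 0.041·0.4173 / (0.041·0.4173 + 0.782·0.5827) = 0.017109/0.47279 = 0.0362.

Posterior P(H) ≈ 0.0362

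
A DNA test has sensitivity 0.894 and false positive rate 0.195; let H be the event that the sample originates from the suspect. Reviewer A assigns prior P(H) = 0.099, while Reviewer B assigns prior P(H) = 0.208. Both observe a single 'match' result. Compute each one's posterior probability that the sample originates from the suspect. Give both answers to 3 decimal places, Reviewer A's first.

P('+'|H) = 0.894, P('+'|¬H) = 0.195.
Reviewer A: numerator 0.894·0.099 = 0.088506; evidence = 0.088506+0.195·0.901 = 0.26420; posterior = 0.335.
Reviewer B: numerator 0.894·0.208 = 0.18595; evidence = 0.18595+0.195·0.792 = 0.34039; posterior = 0.546.

Reviewer A: 0.335; Reviewer B: 0.546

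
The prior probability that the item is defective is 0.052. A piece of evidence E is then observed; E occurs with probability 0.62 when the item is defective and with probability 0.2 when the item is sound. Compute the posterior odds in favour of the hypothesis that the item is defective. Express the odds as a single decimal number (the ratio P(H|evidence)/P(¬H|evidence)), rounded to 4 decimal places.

Prior odds = 0.052/(1−0.052) = 0.054852.
Likelihood ratio for E = 0.62/0.2 = 3.1000.
Posterior odds = prior odds × LR = 0.17004.

Posterior odds ≈ 0.1700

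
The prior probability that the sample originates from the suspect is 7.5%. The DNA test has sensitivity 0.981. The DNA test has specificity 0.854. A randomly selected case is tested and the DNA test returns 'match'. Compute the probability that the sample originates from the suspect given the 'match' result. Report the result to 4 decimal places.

P(H | E) ≈ 0.3527

Let H be the event that the sample originates from the suspect. P(H) = 0.075, so P(¬H) = 0.925. With E the 'match' result, P(E|H) = 0.981 and P(E|¬H) = 0.146.
P(E) = 0.981·0.075 + 0.146·0.925 = 0.073575 + 0.13505 = 0.20863.
By Bayes' theorem, P(H|E) = 0.073575 / 0.20863 = 0.3527.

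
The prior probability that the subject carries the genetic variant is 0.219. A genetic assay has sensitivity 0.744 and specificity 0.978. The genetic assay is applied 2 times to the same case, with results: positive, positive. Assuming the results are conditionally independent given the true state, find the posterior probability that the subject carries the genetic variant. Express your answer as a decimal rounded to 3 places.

Posterior P(H) ≈ 0.997

With H the event that the subject carries the genetic variant, the joint likelihood of the observed sequence is P(data|H) = 0.744·0.744 = 0.55354 and P(data|¬H) = 0.022·0.022 = 0.00048400.
Bayes: P(H|data) = 0.219·0.55354 / (0.219·0.55354 + 0.781·0.00048400) = 0.12122/0.12160 = 0.9969.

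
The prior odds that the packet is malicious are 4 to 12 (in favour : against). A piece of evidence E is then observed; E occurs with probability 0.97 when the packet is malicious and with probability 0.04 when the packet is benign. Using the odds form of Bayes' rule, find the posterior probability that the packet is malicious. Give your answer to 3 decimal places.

Prior odds = 4/12 = 0.33333.
Likelihood ratio for E = 0.97/0.04 = 24.250.
Posterior odds = prior odds × LR = 8.0833.
Posterior probability = odds/(1+odds) = 8.0833/9.0833 = 0.890.

Posterior probability ≈ 0.890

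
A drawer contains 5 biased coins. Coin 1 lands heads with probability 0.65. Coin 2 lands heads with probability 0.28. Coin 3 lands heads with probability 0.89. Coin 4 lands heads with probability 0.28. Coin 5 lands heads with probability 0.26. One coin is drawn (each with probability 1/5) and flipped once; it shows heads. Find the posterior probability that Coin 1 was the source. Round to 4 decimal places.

Tabulate prior·likelihood by source: [1] prior 0.2, lik 0.65, product 0.1300; [2] prior 0.2, lik 0.28, product 0.05600; [3] prior 0.2, lik 0.89, product 0.1780; [4] prior 0.2, lik 0.28, product 0.05600; [5] prior 0.2, lik 0.26, product 0.05200.
Normalizing constant = 0.47200; the posterior for Coin 1 is its product over the sum, 0.1300/0.47200 = 0.2754.

Posterior probability ≈ 0.2754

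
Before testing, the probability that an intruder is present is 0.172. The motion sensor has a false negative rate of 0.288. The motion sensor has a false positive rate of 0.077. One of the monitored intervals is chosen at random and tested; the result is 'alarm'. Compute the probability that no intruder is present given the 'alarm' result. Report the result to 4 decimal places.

Let H be the event that an intruder is present. P(H) = 0.172, so P(¬H) = 0.828. With E the 'alarm' result, P(E|H) = 0.712 and P(E|¬H) = 0.077.
P(E) = 0.712·0.172 + 0.077·0.828 = 0.12246 + 0.063756 = 0.18622.
By Bayes' theorem, P(H|E) = 0.12246 / 0.18622 = 0.6576. Hence P(¬H|E) = 1 − 0.6576 = 0.3424.

P(¬H | E) ≈ 0.3424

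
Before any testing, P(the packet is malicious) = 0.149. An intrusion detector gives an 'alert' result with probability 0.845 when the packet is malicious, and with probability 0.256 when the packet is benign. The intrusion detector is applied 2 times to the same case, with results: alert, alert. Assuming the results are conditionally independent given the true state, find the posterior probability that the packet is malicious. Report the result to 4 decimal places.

Posterior P(H) ≈ 0.6561

Let H be the event that the packet is malicious; start with P(H) = 0.149. P('alert'|H) = 0.845, P('alert'|¬H) = 0.256.
Update on result 1 ('alert'): P(H) ← 0.845·0.1490 / (0.845·0.1490 + 0.256·0.8510) = 0.12590/0.34376 = 0.3663.
Update on result 2 ('alert'): P(H) ← 0.845·0.3663 / (0.845·0.3663 + 0.256·0.6337) = 0.30949/0.47173 = 0.6561.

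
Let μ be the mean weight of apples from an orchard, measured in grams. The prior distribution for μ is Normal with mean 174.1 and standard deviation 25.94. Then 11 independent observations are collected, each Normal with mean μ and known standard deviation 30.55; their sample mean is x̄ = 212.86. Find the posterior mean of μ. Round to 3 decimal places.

Posterior mean ≈ 208.520

Prior precision 1/τ₀² = 1/25.94² = 0.00148614; data precision n/σ² = 11/30.55² = 0.0117861.
Posterior precision = 0.00148614 + 0.0117861 = 0.0132722.
Posterior mean = (0.00148614·174.1 + 0.0117861·212.86) / 0.0132722 = 208.520.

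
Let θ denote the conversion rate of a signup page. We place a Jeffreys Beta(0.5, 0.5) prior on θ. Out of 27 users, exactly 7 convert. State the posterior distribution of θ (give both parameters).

The binomial likelihood is conjugate to the Beta prior: with 7 successes and 20 failures, the posterior is Beta(0.5+7, 0.5+20) = Beta(7.5, 20.5).

Posterior: Beta(7.5, 20.5)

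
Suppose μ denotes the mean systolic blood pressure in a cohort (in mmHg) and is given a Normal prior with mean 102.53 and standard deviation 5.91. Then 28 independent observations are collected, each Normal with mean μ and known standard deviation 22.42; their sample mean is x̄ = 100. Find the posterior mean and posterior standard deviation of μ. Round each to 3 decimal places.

Posterior mean ≈ 100.859; posterior SD ≈ 3.443

With known σ, the Normal prior is conjugate. Weight on the data is w = (n/σ²)/(n/σ² + 1/τ₀²) = 0.0557041/(0.0557041+0.0286302) = 0.66051.
Posterior mean = w·x̄ + (1−w)·μ₀ = 0.66051·100 + 0.33949·102.53 = 100.859. Posterior variance = 1/(0.0557041+0.0286302) = 11.8576, so SD = 3.443.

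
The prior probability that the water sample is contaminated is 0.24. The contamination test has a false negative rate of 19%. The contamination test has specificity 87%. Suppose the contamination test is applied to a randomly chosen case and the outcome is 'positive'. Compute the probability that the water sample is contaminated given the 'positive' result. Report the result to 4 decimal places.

P(H | E) ≈ 0.6630

Let H be the event that the water sample is contaminated. P(H) = 0.24, so P(¬H) = 0.76. With E the 'positive' result, P(E|H) = 0.81 and P(E|¬H) = 0.13.
P(E) = 0.81·0.24 + 0.13·0.76 = 0.19440 + 0.098800 = 0.29320.
By Bayes' theorem, P(H|E) = 0.19440 / 0.29320 = 0.6630.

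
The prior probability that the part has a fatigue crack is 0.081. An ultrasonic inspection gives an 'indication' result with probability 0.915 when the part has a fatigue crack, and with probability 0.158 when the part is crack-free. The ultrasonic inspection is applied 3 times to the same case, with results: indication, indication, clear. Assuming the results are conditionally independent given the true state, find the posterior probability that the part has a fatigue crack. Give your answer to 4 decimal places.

Posterior P(H) ≈ 0.2298

Let H be the event that the part has a fatigue crack; start with P(H) = 0.081. P('indication'|H) = 0.915, P('indication'|¬H) = 0.158.
Update on result 1 ('indication'): P(H) ← 0.915·0.0810 / (0.915·0.0810 + 0.158·0.9190) = 0.074115/0.21932 = 0.3379.
Update on result 2 ('indication'): P(H) ← 0.915·0.3379 / (0.915·0.3379 + 0.158·0.6621) = 0.30921/0.41382 = 0.7472.
Update on result 3 ('clear'): P(H) ← 0.085·0.7472 / (0.085·0.7472 + 0.842·0.2528) = 0.063513/0.27636 = 0.2298.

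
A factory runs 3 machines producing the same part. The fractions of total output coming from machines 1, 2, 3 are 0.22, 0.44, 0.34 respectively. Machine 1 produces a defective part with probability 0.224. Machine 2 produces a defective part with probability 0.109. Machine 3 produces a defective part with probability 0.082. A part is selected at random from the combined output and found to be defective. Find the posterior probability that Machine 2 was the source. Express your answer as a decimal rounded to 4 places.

Posterior probability ≈ 0.3833

P(defective|M1) = 0.224; P(defective|M2) = 0.109; P(defective|M3) = 0.082.
Prior × likelihood for each source: 0.22·0.224=0.04928, 0.44·0.109=0.04796, 0.34·0.082=0.02788. Summing gives P(defective) = 0.12512.
P(Machine 2 | defective) = 0.04796 / 0.12512 = 0.3833.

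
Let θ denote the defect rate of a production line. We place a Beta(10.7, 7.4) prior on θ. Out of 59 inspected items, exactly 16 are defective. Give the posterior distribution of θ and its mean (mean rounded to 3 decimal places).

Observing 16 successes and 43 failures updates Beta(10.7, 7.4) by adding the success and failure counts to the two shape parameters: α = 10.7+16 = 26.7, β = 7.4+43 = 50.4.
Posterior mean = α/(α+β) = 26.7/77.1 = 0.346.

Posterior: Beta(26.7, 50.4); mean ≈ 0.346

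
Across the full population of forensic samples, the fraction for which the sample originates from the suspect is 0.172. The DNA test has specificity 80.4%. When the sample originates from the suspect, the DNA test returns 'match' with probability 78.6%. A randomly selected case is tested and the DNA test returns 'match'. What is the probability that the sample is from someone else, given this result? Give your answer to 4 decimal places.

P(¬H | E) ≈ 0.5455

Let H be the event that the sample originates from the suspect. P(H) = 0.172, so P(¬H) = 0.828. With E the 'match' result, P(E|H) = 0.786 and P(E|¬H) = 0.196.
P(E) = 0.786·0.172 + 0.196·0.828 = 0.13519 + 0.16229 = 0.29748.
By Bayes' theorem, P(H|E) = 0.13519 / 0.29748 = 0.4545. Hence P(¬H|E) = 1 − 0.4545 = 0.5455.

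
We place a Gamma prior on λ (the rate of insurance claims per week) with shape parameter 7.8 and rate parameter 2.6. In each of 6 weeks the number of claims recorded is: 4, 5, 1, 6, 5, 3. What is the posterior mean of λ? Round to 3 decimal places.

Total count ∑xᵢ = 24 over n = 6 weeks.
Gamma is conjugate to the Poisson likelihood: posterior is Gamma(shape = 7.8+24 = 31.8, rate = 2.6+6 = 8.6).
E[λ | data] = 31.8/8.6 = 3.698.

Posterior mean ≈ 3.698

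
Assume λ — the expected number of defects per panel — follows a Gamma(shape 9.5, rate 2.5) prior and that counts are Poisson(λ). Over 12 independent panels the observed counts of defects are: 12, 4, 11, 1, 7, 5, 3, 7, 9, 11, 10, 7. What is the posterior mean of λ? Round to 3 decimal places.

Total count ∑xᵢ = 87 over n = 12 panels.
Gamma is conjugate to the Poisson likelihood: posterior is Gamma(shape = 9.5+87 = 96.5, rate = 2.5+12 = 14.5).
Posterior mean = shape/rate = 96.5/14.5 = 6.655.

Posterior mean ≈ 6.655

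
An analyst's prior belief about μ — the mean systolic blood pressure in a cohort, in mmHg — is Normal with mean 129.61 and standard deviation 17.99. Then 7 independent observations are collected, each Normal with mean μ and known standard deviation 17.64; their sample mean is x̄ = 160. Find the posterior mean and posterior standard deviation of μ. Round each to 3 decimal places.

With known σ, the Normal prior is conjugate. Weight on the data is w = (n/σ²)/(n/σ² + 1/τ₀²) = 0.0224958/(0.0224958+0.00308985) = 0.87923.
Posterior mean = w·x̄ + (1−w)·μ₀ = 0.87923·160 + 0.12077·129.61 = 156.330. Posterior variance = 1/(0.0224958+0.00308985) = 39.0845, so SD = 6.252.

Posterior mean ≈ 156.330; posterior SD ≈ 6.252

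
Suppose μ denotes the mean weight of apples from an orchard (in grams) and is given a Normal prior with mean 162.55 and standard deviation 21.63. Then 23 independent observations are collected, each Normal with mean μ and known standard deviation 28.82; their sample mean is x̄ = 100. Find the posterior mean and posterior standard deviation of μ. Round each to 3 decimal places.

Posterior mean ≈ 104.482; posterior SD ≈ 5.790

Prior precision 1/τ₀² = 1/21.63² = 0.00213741; data precision n/σ² = 23/28.82² = 0.0276911.
Posterior precision = 0.00213741 + 0.0276911 = 0.0298285, giving posterior SD = 1/√0.0298285 = 5.790.
Posterior mean = (0.00213741·162.55 + 0.0276911·100) / 0.0298285 = 104.482.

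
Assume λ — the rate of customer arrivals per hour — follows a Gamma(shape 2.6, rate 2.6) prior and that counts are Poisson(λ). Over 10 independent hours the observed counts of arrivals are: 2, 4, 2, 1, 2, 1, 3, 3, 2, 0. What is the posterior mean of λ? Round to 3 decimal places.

The Poisson likelihood adds the total count to the shape and the number of exposure periods to the rate. Here ∑xᵢ = 20 and n = 10, so shape 2.6→22.6 and rate 2.6→12.6.
E[λ | data] = 22.6/12.6 = 1.794.

Posterior mean ≈ 1.794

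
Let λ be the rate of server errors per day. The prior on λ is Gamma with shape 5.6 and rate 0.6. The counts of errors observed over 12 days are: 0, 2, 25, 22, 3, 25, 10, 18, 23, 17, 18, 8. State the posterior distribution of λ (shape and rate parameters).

The Poisson likelihood adds the total count to the shape and the number of exposure periods to the rate. Here ∑xᵢ = 171 and n = 12, so shape 5.6→176.6 and rate 0.6→12.6.

Posterior: Gamma(shape=176.6, rate=12.6)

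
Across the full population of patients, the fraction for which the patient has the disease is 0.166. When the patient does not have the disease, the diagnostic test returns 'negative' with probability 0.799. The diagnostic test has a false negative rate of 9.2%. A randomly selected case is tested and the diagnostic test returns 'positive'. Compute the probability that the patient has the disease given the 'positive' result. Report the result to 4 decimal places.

Write H for 'the patient has the disease'. Prior odds H:¬H = 0.166/0.834 = 0.19904. For the 'positive' outcome, the likelihood ratio is 0.908/0.201 = 4.5174.
Posterior odds = 0.19904 × 4.5174 = 0.89915, so P(H|E) = 0.89915/(1+0.89915) = 0.4734.

P(H | E) ≈ 0.4734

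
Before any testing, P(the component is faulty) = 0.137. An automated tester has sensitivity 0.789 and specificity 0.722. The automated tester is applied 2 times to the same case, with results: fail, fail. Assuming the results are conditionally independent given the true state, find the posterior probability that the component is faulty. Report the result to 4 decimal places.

Posterior P(H) ≈ 0.5612

With H the event that the component is faulty, the joint likelihood of the observed sequence is P(data|H) = 0.789·0.789 = 0.62252 and P(data|¬H) = 0.278·0.278 = 0.077284.
Bayes: P(H|data) = 0.137·0.62252 / (0.137·0.62252 + 0.863·0.077284) = 0.085285/0.15198 = 0.5612.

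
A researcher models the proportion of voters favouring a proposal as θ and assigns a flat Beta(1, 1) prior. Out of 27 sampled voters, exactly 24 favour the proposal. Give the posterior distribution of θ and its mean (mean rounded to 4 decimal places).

Posterior: Beta(25, 4); mean ≈ 0.8621

The binomial likelihood is conjugate to the Beta prior: with 24 successes and 3 failures, the posterior is Beta(1+24, 1+3) = Beta(25, 4).
Posterior mean = α/(α+β) = 25/29 = 0.8621.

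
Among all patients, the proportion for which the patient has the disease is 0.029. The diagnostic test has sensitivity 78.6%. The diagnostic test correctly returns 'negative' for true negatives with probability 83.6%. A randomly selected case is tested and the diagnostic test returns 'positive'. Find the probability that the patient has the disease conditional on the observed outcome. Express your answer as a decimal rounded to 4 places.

P(H | E) ≈ 0.1252

Write H for 'the patient has the disease'. Prior odds H:¬H = 0.029/0.971 = 0.029866. For the 'positive' outcome, the likelihood ratio is 0.786/0.164 = 4.7927.
Posterior odds = 0.029866 × 4.7927 = 0.14314, so P(H|E) = 0.14314/(1+0.14314) = 0.1252.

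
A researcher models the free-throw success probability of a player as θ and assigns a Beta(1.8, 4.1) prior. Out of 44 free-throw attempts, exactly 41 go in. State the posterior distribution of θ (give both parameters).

Observing 41 successes and 3 failures updates Beta(1.8, 4.1) by adding the success and failure counts to the two shape parameters: α = 1.8+41 = 42.8, β = 4.1+3 = 7.1.

Posterior: Beta(42.8, 7.1)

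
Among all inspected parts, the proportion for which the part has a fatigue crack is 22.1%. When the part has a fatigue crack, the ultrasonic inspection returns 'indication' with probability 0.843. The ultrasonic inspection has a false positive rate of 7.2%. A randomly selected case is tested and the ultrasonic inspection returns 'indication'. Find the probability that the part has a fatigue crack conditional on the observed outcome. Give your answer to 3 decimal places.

P(H | E) ≈ 0.769

Let H be the event that the part has a fatigue crack. P(H) = 0.221, so P(¬H) = 0.779. With E the 'indication' result, P(E|H) = 0.843 and P(E|¬H) = 0.072.
P(E) = 0.843·0.221 + 0.072·0.779 = 0.18630 + 0.056088 = 0.24239.
By Bayes' theorem, P(H|E) = 0.18630 / 0.24239 = 0.769.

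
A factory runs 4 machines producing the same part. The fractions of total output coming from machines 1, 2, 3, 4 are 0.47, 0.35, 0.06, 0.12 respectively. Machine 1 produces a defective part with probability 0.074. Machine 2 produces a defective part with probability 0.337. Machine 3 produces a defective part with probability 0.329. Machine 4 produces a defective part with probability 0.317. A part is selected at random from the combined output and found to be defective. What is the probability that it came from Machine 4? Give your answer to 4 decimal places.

Posterior probability ≈ 0.1807

P(defective|M1) = 0.074; P(defective|M2) = 0.337; P(defective|M3) = 0.329; P(defective|M4) = 0.317.
Prior × likelihood for each source: 0.47·0.074=0.03478, 0.35·0.337=0.1179, 0.06·0.329=0.01974, 0.12·0.317=0.03804. Summing gives P(defective) = 0.21051.
P(Machine 4 | defective) = 0.03804 / 0.21051 = 0.1807.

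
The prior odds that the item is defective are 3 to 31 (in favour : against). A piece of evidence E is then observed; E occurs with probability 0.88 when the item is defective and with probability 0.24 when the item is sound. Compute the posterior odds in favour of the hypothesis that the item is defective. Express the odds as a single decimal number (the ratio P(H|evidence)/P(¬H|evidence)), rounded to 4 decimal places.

Prior odds = 3/31 = 0.096774. In log-odds, ln(0.096774) = -2.3354.
Add log likelihood ratio: ln(3.6667) = 1.2993.
Posterior log-odds = -1.0361, so posterior odds = exp(-1.0361) = 0.35484.

Posterior odds ≈ 0.3548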